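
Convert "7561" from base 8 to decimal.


Input: "7561" in base 8
Positional expansion:
  Digit '7' (value 7) x 8^3 = 3584
  Digit '5' (value 5) x 8^2 = 320
  Digit '6' (value 6) x 8^1 = 48
  Digit '1' (value 1) x 8^0 = 1
Sum = 3953

3953


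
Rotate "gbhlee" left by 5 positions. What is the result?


Input: "gbhlee", rotate left by 5
First 5 characters: "gbhle"
Remaining characters: "e"
Concatenate remaining + first: "e" + "gbhle" = "egbhle"

egbhle


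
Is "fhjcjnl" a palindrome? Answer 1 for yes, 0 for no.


Input: fhjcjnl
Reversed: lnjcjhf
  Compare pos 0 ('f') with pos 6 ('l'): MISMATCH
  Compare pos 1 ('h') with pos 5 ('n'): MISMATCH
  Compare pos 2 ('j') with pos 4 ('j'): match
Result: not a palindrome

0


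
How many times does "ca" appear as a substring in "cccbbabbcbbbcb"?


Searching for "ca" in "cccbbabbcbbbcb"
Scanning each position:
  Position 0: "cc" => no
  Position 1: "cc" => no
  Position 2: "cb" => no
  Position 3: "bb" => no
  Position 4: "ba" => no
  Position 5: "ab" => no
  Position 6: "bb" => no
  Position 7: "bc" => no
  Position 8: "cb" => no
  Position 9: "bb" => no
  Position 10: "bb" => no
  Position 11: "bc" => no
  Position 12: "cb" => no
Total occurrences: 0

0


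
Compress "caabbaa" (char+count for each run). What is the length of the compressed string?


Input: caabbaa
Runs:
  'c' x 1 => "c1"
  'a' x 2 => "a2"
  'b' x 2 => "b2"
  'a' x 2 => "a2"
Compressed: "c1a2b2a2"
Compressed length: 8

8


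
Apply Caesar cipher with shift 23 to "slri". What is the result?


Caesar cipher: shift "slri" by 23
  's' (pos 18) + 23 = pos 15 = 'p'
  'l' (pos 11) + 23 = pos 8 = 'i'
  'r' (pos 17) + 23 = pos 14 = 'o'
  'i' (pos 8) + 23 = pos 5 = 'f'
Result: piof

piof


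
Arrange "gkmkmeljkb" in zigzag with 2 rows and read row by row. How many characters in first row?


Zigzag "gkmkmeljkb" into 2 rows:
Placing characters:
  'g' => row 0
  'k' => row 1
  'm' => row 0
  'k' => row 1
  'm' => row 0
  'e' => row 1
  'l' => row 0
  'j' => row 1
  'k' => row 0
  'b' => row 1
Rows:
  Row 0: "gmmlk"
  Row 1: "kkejb"
First row length: 5

5


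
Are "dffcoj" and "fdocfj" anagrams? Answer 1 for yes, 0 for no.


Strings: "dffcoj", "fdocfj"
Sorted first:  cdffjo
Sorted second: cdffjo
Sorted forms match => anagrams

1


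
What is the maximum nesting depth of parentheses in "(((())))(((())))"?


Input: "(((())))(((())))"
Tracking depth:
  Position 0 '(': depth becomes 1
  Position 1 '(': depth becomes 2
  Position 2 '(': depth becomes 3
  Position 3 '(': depth becomes 4
  Position 4 ')': depth becomes 3
  Position 5 ')': depth becomes 2
  Position 6 ')': depth becomes 1
  Position 7 ')': depth becomes 0
  Position 8 '(': depth becomes 1
  Position 9 '(': depth becomes 2
  Position 10 '(': depth becomes 3
  Position 11 '(': depth becomes 4
  Position 12 ')': depth becomes 3
  Position 13 ')': depth becomes 2
  Position 14 ')': depth becomes 1
  Position 15 ')': depth becomes 0
Maximum depth reached: 4

4


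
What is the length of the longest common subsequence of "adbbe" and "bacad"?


LCS of "adbbe" and "bacad"
DP table:
           b    a    c    a    d
      0    0    0    0    0    0
  a   0    0    1    1    1    1
  d   0    0    1    1    1    2
  b   0    1    1    1    1    2
  b   0    1    1    1    1    2
  e   0    1    1    1    1    2
LCS length = dp[5][5] = 2

2


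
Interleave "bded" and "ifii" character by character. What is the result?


Interleaving "bded" and "ifii":
  Position 0: 'b' from first, 'i' from second => "bi"
  Position 1: 'd' from first, 'f' from second => "df"
  Position 2: 'e' from first, 'i' from second => "ei"
  Position 3: 'd' from first, 'i' from second => "di"
Result: bidfeidi

bidfeidi


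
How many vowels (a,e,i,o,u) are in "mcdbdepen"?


Input: mcdbdepen
Checking each character:
  'm' at position 0: consonant
  'c' at position 1: consonant
  'd' at position 2: consonant
  'b' at position 3: consonant
  'd' at position 4: consonant
  'e' at position 5: vowel (running total: 1)
  'p' at position 6: consonant
  'e' at position 7: vowel (running total: 2)
  'n' at position 8: consonant
Total vowels: 2

2


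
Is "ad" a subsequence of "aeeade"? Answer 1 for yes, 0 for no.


Check if "ad" is a subsequence of "aeeade"
Greedy scan:
  Position 0 ('a'): matches sub[0] = 'a'
  Position 1 ('e'): no match needed
  Position 2 ('e'): no match needed
  Position 3 ('a'): no match needed
  Position 4 ('d'): matches sub[1] = 'd'
  Position 5 ('e'): no match needed
All 2 characters matched => is a subsequence

1


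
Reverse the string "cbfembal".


Input: cbfembal
Reading characters right to left:
  Position 7: 'l'
  Position 6: 'a'
  Position 5: 'b'
  Position 4: 'm'
  Position 3: 'e'
  Position 2: 'f'
  Position 1: 'b'
  Position 0: 'c'
Reversed: labmefbc

labmefbc


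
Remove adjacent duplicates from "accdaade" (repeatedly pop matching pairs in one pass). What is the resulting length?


Input: accdaade
Stack-based adjacent duplicate removal:
  Read 'a': push. Stack: a
  Read 'c': push. Stack: ac
  Read 'c': matches stack top 'c' => pop. Stack: a
  Read 'd': push. Stack: ad
  Read 'a': push. Stack: ada
  Read 'a': matches stack top 'a' => pop. Stack: ad
  Read 'd': matches stack top 'd' => pop. Stack: a
  Read 'e': push. Stack: ae
Final stack: "ae" (length 2)

2


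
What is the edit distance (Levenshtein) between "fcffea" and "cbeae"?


Computing edit distance: "fcffea" -> "cbeae"
DP table:
           c    b    e    a    e
      0    1    2    3    4    5
  f   1    1    2    3    4    5
  c   2    1    2    3    4    5
  f   3    2    2    3    4    5
  f   4    3    3    3    4    5
  e   5    4    4    3    4    4
  a   6    5    5    4    3    4
Edit distance = dp[6][5] = 4

4


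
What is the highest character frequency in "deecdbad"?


Input: deecdbad
Character counts:
  'a': 1
  'b': 1
  'c': 1
  'd': 3
  'e': 2
Maximum frequency: 3

3


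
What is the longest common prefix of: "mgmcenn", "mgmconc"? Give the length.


Words: mgmcenn, mgmconc
  Position 0: all 'm' => match
  Position 1: all 'g' => match
  Position 2: all 'm' => match
  Position 3: all 'c' => match
  Position 4: ('e', 'o') => mismatch, stop
LCP = "mgmc" (length 4)

4


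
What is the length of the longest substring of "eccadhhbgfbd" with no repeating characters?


Input: "eccadhhbgfbd"
Sliding window (track last position of each char):
  Position 0 ('e'): window [0,0] length 1 -- new best
  Position 1 ('c'): window [0,1] length 2 -- new best
  Position 2 ('c'): repeat (last at 1), move window start to 2
  Position 2 ('c'): window [2,2] length 1
  Position 3 ('a'): window [2,3] length 2
  Position 4 ('d'): window [2,4] length 3 -- new best
  Position 5 ('h'): window [2,5] length 4 -- new best
  Position 6 ('h'): repeat (last at 5), move window start to 6
  Position 6 ('h'): window [6,6] length 1
  Position 7 ('b'): window [6,7] length 2
  Position 8 ('g'): window [6,8] length 3
  Position 9 ('f'): window [6,9] length 4
  Position 10 ('b'): repeat (last at 7), move window start to 8
  Position 10 ('b'): window [8,10] length 3
  Position 11 ('d'): window [8,11] length 4
Longest substring with no repeats: "cadh" with length 4

4


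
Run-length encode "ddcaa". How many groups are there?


Input: ddcaa
Scanning for consecutive runs:
  Group 1: 'd' x 2 (positions 0-1)
  Group 2: 'c' x 1 (positions 2-2)
  Group 3: 'a' x 2 (positions 3-4)
Total groups: 3

3


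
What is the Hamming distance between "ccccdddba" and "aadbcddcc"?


Comparing "ccccdddba" and "aadbcddcc" position by position:
  Position 0: 'c' vs 'a' => differ
  Position 1: 'c' vs 'a' => differ
  Position 2: 'c' vs 'd' => differ
  Position 3: 'c' vs 'b' => differ
  Position 4: 'd' vs 'c' => differ
  Position 5: 'd' vs 'd' => same
  Position 6: 'd' vs 'd' => same
  Position 7: 'b' vs 'c' => differ
  Position 8: 'a' vs 'c' => differ
Total differences (Hamming distance): 7

7


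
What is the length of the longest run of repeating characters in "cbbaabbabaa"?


Input: "cbbaabbabaa"
Scanning for longest run:
  Position 1 ('b'): new char, reset run to 1
  Position 2 ('b'): continues run of 'b', length=2
  Position 3 ('a'): new char, reset run to 1
  Position 4 ('a'): continues run of 'a', length=2
  Position 5 ('b'): new char, reset run to 1
  Position 6 ('b'): continues run of 'b', length=2
  Position 7 ('a'): new char, reset run to 1
  Position 8 ('b'): new char, reset run to 1
  Position 9 ('a'): new char, reset run to 1
  Position 10 ('a'): continues run of 'a', length=2
Longest run: 'b' with length 2

2


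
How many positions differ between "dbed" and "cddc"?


Comparing "dbed" and "cddc" position by position:
  Position 0: 'd' vs 'c' => DIFFER
  Position 1: 'b' vs 'd' => DIFFER
  Position 2: 'e' vs 'd' => DIFFER
  Position 3: 'd' vs 'c' => DIFFER
Positions that differ: 4

4


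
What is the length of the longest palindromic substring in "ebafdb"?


Input: "ebafdb"
Checking substrings for palindromes:
  No multi-char palindromic substrings found
Longest palindromic substring: "e" with length 1

1


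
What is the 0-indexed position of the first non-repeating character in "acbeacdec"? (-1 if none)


Input: acbeacdec
Character frequencies:
  'a': 2
  'b': 1
  'c': 3
  'd': 1
  'e': 2
Scanning left to right for freq == 1:
  Position 0 ('a'): freq=2, skip
  Position 1 ('c'): freq=3, skip
  Position 2 ('b'): unique! => answer = 2

2


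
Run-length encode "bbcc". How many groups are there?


Input: bbcc
Scanning for consecutive runs:
  Group 1: 'b' x 2 (positions 0-1)
  Group 2: 'c' x 2 (positions 2-3)
Total groups: 2

2


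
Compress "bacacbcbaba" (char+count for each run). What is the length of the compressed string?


Input: bacacbcbaba
Runs:
  'b' x 1 => "b1"
  'a' x 1 => "a1"
  'c' x 1 => "c1"
  'a' x 1 => "a1"
  'c' x 1 => "c1"
  'b' x 1 => "b1"
  'c' x 1 => "c1"
  'b' x 1 => "b1"
  'a' x 1 => "a1"
  'b' x 1 => "b1"
  'a' x 1 => "a1"
Compressed: "b1a1c1a1c1b1c1b1a1b1a1"
Compressed length: 22

22


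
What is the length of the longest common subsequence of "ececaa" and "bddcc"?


LCS of "ececaa" and "bddcc"
DP table:
           b    d    d    c    c
      0    0    0    0    0    0
  e   0    0    0    0    0    0
  c   0    0    0    0    1    1
  e   0    0    0    0    1    1
  c   0    0    0    0    1    2
  a   0    0    0    0    1    2
  a   0    0    0    0    1    2
LCS length = dp[6][5] = 2

2


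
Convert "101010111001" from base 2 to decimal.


Input: "101010111001" in base 2
Positional expansion:
  Digit '1' (value 1) x 2^11 = 2048
  Digit '0' (value 0) x 2^10 = 0
  Digit '1' (value 1) x 2^9 = 512
  Digit '0' (value 0) x 2^8 = 0
  Digit '1' (value 1) x 2^7 = 128
  Digit '0' (value 0) x 2^6 = 0
  Digit '1' (value 1) x 2^5 = 32
  Digit '1' (value 1) x 2^4 = 16
  Digit '1' (value 1) x 2^3 = 8
  Digit '0' (value 0) x 2^2 = 0
  Digit '0' (value 0) x 2^1 = 0
  Digit '1' (value 1) x 2^0 = 1
Sum = 2745

2745


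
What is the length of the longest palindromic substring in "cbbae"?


Input: "cbbae"
Checking substrings for palindromes:
  [1:3] "bb" (len 2) => palindrome
Longest palindromic substring: "bb" with length 2

2


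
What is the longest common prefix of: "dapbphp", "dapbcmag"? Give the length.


Words: dapbphp, dapbcmag
  Position 0: all 'd' => match
  Position 1: all 'a' => match
  Position 2: all 'p' => match
  Position 3: all 'b' => match
  Position 4: ('p', 'c') => mismatch, stop
LCP = "dapb" (length 4)

4


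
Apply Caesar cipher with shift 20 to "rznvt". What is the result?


Caesar cipher: shift "rznvt" by 20
  'r' (pos 17) + 20 = pos 11 = 'l'
  'z' (pos 25) + 20 = pos 19 = 't'
  'n' (pos 13) + 20 = pos 7 = 'h'
  'v' (pos 21) + 20 = pos 15 = 'p'
  't' (pos 19) + 20 = pos 13 = 'n'
Result: lthpn

lthpn


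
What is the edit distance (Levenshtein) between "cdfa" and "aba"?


Computing edit distance: "cdfa" -> "aba"
DP table:
           a    b    a
      0    1    2    3
  c   1    1    2    3
  d   2    2    2    3
  f   3    3    3    3
  a   4    3    4    3
Edit distance = dp[4][3] = 3

3


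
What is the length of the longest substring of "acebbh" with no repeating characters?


Input: "acebbh"
Sliding window (track last position of each char):
  Position 0 ('a'): window [0,0] length 1 -- new best
  Position 1 ('c'): window [0,1] length 2 -- new best
  Position 2 ('e'): window [0,2] length 3 -- new best
  Position 3 ('b'): window [0,3] length 4 -- new best
  Position 4 ('b'): repeat (last at 3), move window start to 4
  Position 4 ('b'): window [4,4] length 1
  Position 5 ('h'): window [4,5] length 2
Longest substring with no repeats: "aceb" with length 4

4


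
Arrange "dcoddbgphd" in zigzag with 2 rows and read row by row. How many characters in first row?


Zigzag "dcoddbgphd" into 2 rows:
Placing characters:
  'd' => row 0
  'c' => row 1
  'o' => row 0
  'd' => row 1
  'd' => row 0
  'b' => row 1
  'g' => row 0
  'p' => row 1
  'h' => row 0
  'd' => row 1
Rows:
  Row 0: "dodgh"
  Row 1: "cdbpd"
First row length: 5

5


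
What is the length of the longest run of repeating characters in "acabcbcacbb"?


Input: "acabcbcacbb"
Scanning for longest run:
  Position 1 ('c'): new char, reset run to 1
  Position 2 ('a'): new char, reset run to 1
  Position 3 ('b'): new char, reset run to 1
  Position 4 ('c'): new char, reset run to 1
  Position 5 ('b'): new char, reset run to 1
  Position 6 ('c'): new char, reset run to 1
  Position 7 ('a'): new char, reset run to 1
  Position 8 ('c'): new char, reset run to 1
  Position 9 ('b'): new char, reset run to 1
  Position 10 ('b'): continues run of 'b', length=2
Longest run: 'b' with length 2

2


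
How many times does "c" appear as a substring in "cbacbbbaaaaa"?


Searching for "c" in "cbacbbbaaaaa"
Scanning each position:
  Position 0: "c" => MATCH
  Position 1: "b" => no
  Position 2: "a" => no
  Position 3: "c" => MATCH
  Position 4: "b" => no
  Position 5: "b" => no
  Position 6: "b" => no
  Position 7: "a" => no
  Position 8: "a" => no
  Position 9: "a" => no
  Position 10: "a" => no
  Position 11: "a" => no
Total occurrences: 2

2


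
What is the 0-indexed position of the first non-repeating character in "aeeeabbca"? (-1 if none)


Input: aeeeabbca
Character frequencies:
  'a': 3
  'b': 2
  'c': 1
  'e': 3
Scanning left to right for freq == 1:
  Position 0 ('a'): freq=3, skip
  Position 1 ('e'): freq=3, skip
  Position 2 ('e'): freq=3, skip
  Position 3 ('e'): freq=3, skip
  Position 4 ('a'): freq=3, skip
  Position 5 ('b'): freq=2, skip
  Position 6 ('b'): freq=2, skip
  Position 7 ('c'): unique! => answer = 7

7


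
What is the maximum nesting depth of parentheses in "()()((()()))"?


Input: "()()((()()))"
Tracking depth:
  Position 0 '(': depth becomes 1
  Position 1 ')': depth becomes 0
  Position 2 '(': depth becomes 1
  Position 3 ')': depth becomes 0
  Position 4 '(': depth becomes 1
  Position 5 '(': depth becomes 2
  Position 6 '(': depth becomes 3
  Position 7 ')': depth becomes 2
  Position 8 '(': depth becomes 3
  Position 9 ')': depth becomes 2
  Position 10 ')': depth becomes 1
  Position 11 ')': depth becomes 0
Maximum depth reached: 3

3


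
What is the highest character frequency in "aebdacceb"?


Input: aebdacceb
Character counts:
  'a': 2
  'b': 2
  'c': 2
  'd': 1
  'e': 2
Maximum frequency: 2

2


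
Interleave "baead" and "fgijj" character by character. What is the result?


Interleaving "baead" and "fgijj":
  Position 0: 'b' from first, 'f' from second => "bf"
  Position 1: 'a' from first, 'g' from second => "ag"
  Position 2: 'e' from first, 'i' from second => "ei"
  Position 3: 'a' from first, 'j' from second => "aj"
  Position 4: 'd' from first, 'j' from second => "dj"
Result: bfageiajdj

bfageiajdj


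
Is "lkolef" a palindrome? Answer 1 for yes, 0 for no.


Input: lkolef
Reversed: felokl
  Compare pos 0 ('l') with pos 5 ('f'): MISMATCH
  Compare pos 1 ('k') with pos 4 ('e'): MISMATCH
  Compare pos 2 ('o') with pos 3 ('l'): MISMATCH
Result: not a palindrome

0


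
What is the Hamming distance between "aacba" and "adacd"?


Comparing "aacba" and "adacd" position by position:
  Position 0: 'a' vs 'a' => same
  Position 1: 'a' vs 'd' => differ
  Position 2: 'c' vs 'a' => differ
  Position 3: 'b' vs 'c' => differ
  Position 4: 'a' vs 'd' => differ
Total differences (Hamming distance): 4

4


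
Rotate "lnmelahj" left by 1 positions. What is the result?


Input: "lnmelahj", rotate left by 1
First 1 characters: "l"
Remaining characters: "nmelahj"
Concatenate remaining + first: "nmelahj" + "l" = "nmelahjl"

nmelahjl


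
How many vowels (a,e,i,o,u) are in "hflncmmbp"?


Input: hflncmmbp
Checking each character:
  'h' at position 0: consonant
  'f' at position 1: consonant
  'l' at position 2: consonant
  'n' at position 3: consonant
  'c' at position 4: consonant
  'm' at position 5: consonant
  'm' at position 6: consonant
  'b' at position 7: consonant
  'p' at position 8: consonant
Total vowels: 0

0


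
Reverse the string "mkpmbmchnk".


Input: mkpmbmchnk
Reading characters right to left:
  Position 9: 'k'
  Position 8: 'n'
  Position 7: 'h'
  Position 6: 'c'
  Position 5: 'm'
  Position 4: 'b'
  Position 3: 'm'
  Position 2: 'p'
  Position 1: 'k'
  Position 0: 'm'
Reversed: knhcmbmpkm

knhcmbmpkm


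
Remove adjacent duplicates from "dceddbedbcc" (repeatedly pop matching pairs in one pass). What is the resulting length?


Input: dceddbedbcc
Stack-based adjacent duplicate removal:
  Read 'd': push. Stack: d
  Read 'c': push. Stack: dc
  Read 'e': push. Stack: dce
  Read 'd': push. Stack: dced
  Read 'd': matches stack top 'd' => pop. Stack: dce
  Read 'b': push. Stack: dceb
  Read 'e': push. Stack: dcebe
  Read 'd': push. Stack: dcebed
  Read 'b': push. Stack: dcebedb
  Read 'c': push. Stack: dcebedbc
  Read 'c': matches stack top 'c' => pop. Stack: dcebedb
Final stack: "dcebedb" (length 7)

7


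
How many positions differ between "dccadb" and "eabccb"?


Comparing "dccadb" and "eabccb" position by position:
  Position 0: 'd' vs 'e' => DIFFER
  Position 1: 'c' vs 'a' => DIFFER
  Position 2: 'c' vs 'b' => DIFFER
  Position 3: 'a' vs 'c' => DIFFER
  Position 4: 'd' vs 'c' => DIFFER
  Position 5: 'b' vs 'b' => same
Positions that differ: 5

5


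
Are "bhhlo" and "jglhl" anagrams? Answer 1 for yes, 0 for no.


Strings: "bhhlo", "jglhl"
Sorted first:  bhhlo
Sorted second: ghjll
Differ at position 0: 'b' vs 'g' => not anagrams

0


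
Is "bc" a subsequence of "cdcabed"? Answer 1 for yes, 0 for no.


Check if "bc" is a subsequence of "cdcabed"
Greedy scan:
  Position 0 ('c'): no match needed
  Position 1 ('d'): no match needed
  Position 2 ('c'): no match needed
  Position 3 ('a'): no match needed
  Position 4 ('b'): matches sub[0] = 'b'
  Position 5 ('e'): no match needed
  Position 6 ('d'): no match needed
Only matched 1/2 characters => not a subsequence

0


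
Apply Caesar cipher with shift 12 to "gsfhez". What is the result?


Caesar cipher: shift "gsfhez" by 12
  'g' (pos 6) + 12 = pos 18 = 's'
  's' (pos 18) + 12 = pos 4 = 'e'
  'f' (pos 5) + 12 = pos 17 = 'r'
  'h' (pos 7) + 12 = pos 19 = 't'
  'e' (pos 4) + 12 = pos 16 = 'q'
  'z' (pos 25) + 12 = pos 11 = 'l'
Result: sertql

sertql


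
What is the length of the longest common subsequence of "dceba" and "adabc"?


LCS of "dceba" and "adabc"
DP table:
           a    d    a    b    c
      0    0    0    0    0    0
  d   0    0    1    1    1    1
  c   0    0    1    1    1    2
  e   0    0    1    1    1    2
  b   0    0    1    1    2    2
  a   0    1    1    2    2    2
LCS length = dp[5][5] = 2

2


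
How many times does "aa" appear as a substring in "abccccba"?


Searching for "aa" in "abccccba"
Scanning each position:
  Position 0: "ab" => no
  Position 1: "bc" => no
  Position 2: "cc" => no
  Position 3: "cc" => no
  Position 4: "cc" => no
  Position 5: "cb" => no
  Position 6: "ba" => no
Total occurrences: 0

0


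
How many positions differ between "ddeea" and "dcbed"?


Comparing "ddeea" and "dcbed" position by position:
  Position 0: 'd' vs 'd' => same
  Position 1: 'd' vs 'c' => DIFFER
  Position 2: 'e' vs 'b' => DIFFER
  Position 3: 'e' vs 'e' => same
  Position 4: 'a' vs 'd' => DIFFER
Positions that differ: 3

3


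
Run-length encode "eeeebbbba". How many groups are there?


Input: eeeebbbba
Scanning for consecutive runs:
  Group 1: 'e' x 4 (positions 0-3)
  Group 2: 'b' x 4 (positions 4-7)
  Group 3: 'a' x 1 (positions 8-8)
Total groups: 3

3


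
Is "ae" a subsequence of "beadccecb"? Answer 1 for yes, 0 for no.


Check if "ae" is a subsequence of "beadccecb"
Greedy scan:
  Position 0 ('b'): no match needed
  Position 1 ('e'): no match needed
  Position 2 ('a'): matches sub[0] = 'a'
  Position 3 ('d'): no match needed
  Position 4 ('c'): no match needed
  Position 5 ('c'): no match needed
  Position 6 ('e'): matches sub[1] = 'e'
  Position 7 ('c'): no match needed
  Position 8 ('b'): no match needed
All 2 characters matched => is a subsequence

1


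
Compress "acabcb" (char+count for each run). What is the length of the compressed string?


Input: acabcb
Runs:
  'a' x 1 => "a1"
  'c' x 1 => "c1"
  'a' x 1 => "a1"
  'b' x 1 => "b1"
  'c' x 1 => "c1"
  'b' x 1 => "b1"
Compressed: "a1c1a1b1c1b1"
Compressed length: 12

12


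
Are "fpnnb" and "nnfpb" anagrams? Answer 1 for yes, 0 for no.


Strings: "fpnnb", "nnfpb"
Sorted first:  bfnnp
Sorted second: bfnnp
Sorted forms match => anagrams

1


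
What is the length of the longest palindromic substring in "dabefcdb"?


Input: "dabefcdb"
Checking substrings for palindromes:
  No multi-char palindromic substrings found
Longest palindromic substring: "d" with length 1

1


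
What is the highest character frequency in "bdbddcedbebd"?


Input: bdbddcedbebd
Character counts:
  'b': 4
  'c': 1
  'd': 5
  'e': 2
Maximum frequency: 5

5


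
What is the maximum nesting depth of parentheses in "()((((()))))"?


Input: "()((((()))))"
Tracking depth:
  Position 0 '(': depth becomes 1
  Position 1 ')': depth becomes 0
  Position 2 '(': depth becomes 1
  Position 3 '(': depth becomes 2
  Position 4 '(': depth becomes 3
  Position 5 '(': depth becomes 4
  Position 6 '(': depth becomes 5
  Position 7 ')': depth becomes 4
  Position 8 ')': depth becomes 3
  Position 9 ')': depth becomes 2
  Position 10 ')': depth becomes 1
  Position 11 ')': depth becomes 0
Maximum depth reached: 5

5


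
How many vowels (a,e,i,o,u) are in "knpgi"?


Input: knpgi
Checking each character:
  'k' at position 0: consonant
  'n' at position 1: consonant
  'p' at position 2: consonant
  'g' at position 3: consonant
  'i' at position 4: vowel (running total: 1)
Total vowels: 1

1


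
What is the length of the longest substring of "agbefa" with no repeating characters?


Input: "agbefa"
Sliding window (track last position of each char):
  Position 0 ('a'): window [0,0] length 1 -- new best
  Position 1 ('g'): window [0,1] length 2 -- new best
  Position 2 ('b'): window [0,2] length 3 -- new best
  Position 3 ('e'): window [0,3] length 4 -- new best
  Position 4 ('f'): window [0,4] length 5 -- new best
  Position 5 ('a'): repeat (last at 0), move window start to 1
  Position 5 ('a'): window [1,5] length 5
Longest substring with no repeats: "agbef" with length 5

5


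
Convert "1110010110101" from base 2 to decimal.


Input: "1110010110101" in base 2
Positional expansion:
  Digit '1' (value 1) x 2^12 = 4096
  Digit '1' (value 1) x 2^11 = 2048
  Digit '1' (value 1) x 2^10 = 1024
  Digit '0' (value 0) x 2^9 = 0
  Digit '0' (value 0) x 2^8 = 0
  Digit '1' (value 1) x 2^7 = 128
  Digit '0' (value 0) x 2^6 = 0
  Digit '1' (value 1) x 2^5 = 32
  Digit '1' (value 1) x 2^4 = 16
  Digit '0' (value 0) x 2^3 = 0
  Digit '1' (value 1) x 2^2 = 4
  Digit '0' (value 0) x 2^1 = 0
  Digit '1' (value 1) x 2^0 = 1
Sum = 7349

7349


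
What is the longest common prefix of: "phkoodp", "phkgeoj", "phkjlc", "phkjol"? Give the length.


Words: phkoodp, phkgeoj, phkjlc, phkjol
  Position 0: all 'p' => match
  Position 1: all 'h' => match
  Position 2: all 'k' => match
  Position 3: ('o', 'g', 'j', 'j') => mismatch, stop
LCP = "phk" (length 3)

3


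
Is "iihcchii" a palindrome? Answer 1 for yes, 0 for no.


Input: iihcchii
Reversed: iihcchii
  Compare pos 0 ('i') with pos 7 ('i'): match
  Compare pos 1 ('i') with pos 6 ('i'): match
  Compare pos 2 ('h') with pos 5 ('h'): match
  Compare pos 3 ('c') with pos 4 ('c'): match
Result: palindrome

1


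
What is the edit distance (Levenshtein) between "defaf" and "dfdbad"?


Computing edit distance: "defaf" -> "dfdbad"
DP table:
           d    f    d    b    a    d
      0    1    2    3    4    5    6
  d   1    0    1    2    3    4    5
  e   2    1    1    2    3    4    5
  f   3    2    1    2    3    4    5
  a   4    3    2    2    3    3    4
  f   5    4    3    3    3    4    4
Edit distance = dp[5][6] = 4

4


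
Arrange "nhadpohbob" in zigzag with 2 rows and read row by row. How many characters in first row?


Zigzag "nhadpohbob" into 2 rows:
Placing characters:
  'n' => row 0
  'h' => row 1
  'a' => row 0
  'd' => row 1
  'p' => row 0
  'o' => row 1
  'h' => row 0
  'b' => row 1
  'o' => row 0
  'b' => row 1
Rows:
  Row 0: "napho"
  Row 1: "hdobb"
First row length: 5

5


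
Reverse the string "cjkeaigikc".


Input: cjkeaigikc
Reading characters right to left:
  Position 9: 'c'
  Position 8: 'k'
  Position 7: 'i'
  Position 6: 'g'
  Position 5: 'i'
  Position 4: 'a'
  Position 3: 'e'
  Position 2: 'k'
  Position 1: 'j'
  Position 0: 'c'
Reversed: ckigiaekjc

ckigiaekjc


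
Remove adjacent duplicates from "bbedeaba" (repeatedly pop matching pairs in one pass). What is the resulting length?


Input: bbedeaba
Stack-based adjacent duplicate removal:
  Read 'b': push. Stack: b
  Read 'b': matches stack top 'b' => pop. Stack: (empty)
  Read 'e': push. Stack: e
  Read 'd': push. Stack: ed
  Read 'e': push. Stack: ede
  Read 'a': push. Stack: edea
  Read 'b': push. Stack: edeab
  Read 'a': push. Stack: edeaba
Final stack: "edeaba" (length 6)

6


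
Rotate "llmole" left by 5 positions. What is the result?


Input: "llmole", rotate left by 5
First 5 characters: "llmol"
Remaining characters: "e"
Concatenate remaining + first: "e" + "llmol" = "ellmol"

ellmol


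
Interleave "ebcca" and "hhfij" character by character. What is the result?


Interleaving "ebcca" and "hhfij":
  Position 0: 'e' from first, 'h' from second => "eh"
  Position 1: 'b' from first, 'h' from second => "bh"
  Position 2: 'c' from first, 'f' from second => "cf"
  Position 3: 'c' from first, 'i' from second => "ci"
  Position 4: 'a' from first, 'j' from second => "aj"
Result: ehbhcfciaj

ehbhcfciaj


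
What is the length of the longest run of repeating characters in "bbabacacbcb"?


Input: "bbabacacbcb"
Scanning for longest run:
  Position 1 ('b'): continues run of 'b', length=2
  Position 2 ('a'): new char, reset run to 1
  Position 3 ('b'): new char, reset run to 1
  Position 4 ('a'): new char, reset run to 1
  Position 5 ('c'): new char, reset run to 1
  Position 6 ('a'): new char, reset run to 1
  Position 7 ('c'): new char, reset run to 1
  Position 8 ('b'): new char, reset run to 1
  Position 9 ('c'): new char, reset run to 1
  Position 10 ('b'): new char, reset run to 1
Longest run: 'b' with length 2

2


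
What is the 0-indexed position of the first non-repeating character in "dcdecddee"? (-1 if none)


Input: dcdecddee
Character frequencies:
  'c': 2
  'd': 4
  'e': 3
Scanning left to right for freq == 1:
  Position 0 ('d'): freq=4, skip
  Position 1 ('c'): freq=2, skip
  Position 2 ('d'): freq=4, skip
  Position 3 ('e'): freq=3, skip
  Position 4 ('c'): freq=2, skip
  Position 5 ('d'): freq=4, skip
  Position 6 ('d'): freq=4, skip
  Position 7 ('e'): freq=3, skip
  Position 8 ('e'): freq=3, skip
  No unique character found => answer = -1

-1


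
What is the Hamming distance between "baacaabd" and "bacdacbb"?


Comparing "baacaabd" and "bacdacbb" position by position:
  Position 0: 'b' vs 'b' => same
  Position 1: 'a' vs 'a' => same
  Position 2: 'a' vs 'c' => differ
  Position 3: 'c' vs 'd' => differ
  Position 4: 'a' vs 'a' => same
  Position 5: 'a' vs 'c' => differ
  Position 6: 'b' vs 'b' => same
  Position 7: 'd' vs 'b' => differ
Total differences (Hamming distance): 4

4


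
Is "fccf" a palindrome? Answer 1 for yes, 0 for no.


Input: fccf
Reversed: fccf
  Compare pos 0 ('f') with pos 3 ('f'): match
  Compare pos 1 ('c') with pos 2 ('c'): match
Result: palindrome

1


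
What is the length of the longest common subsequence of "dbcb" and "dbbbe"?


LCS of "dbcb" and "dbbbe"
DP table:
           d    b    b    b    e
      0    0    0    0    0    0
  d   0    1    1    1    1    1
  b   0    1    2    2    2    2
  c   0    1    2    2    2    2
  b   0    1    2    3    3    3
LCS length = dp[4][5] = 3

3


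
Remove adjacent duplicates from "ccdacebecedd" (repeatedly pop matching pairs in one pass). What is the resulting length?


Input: ccdacebecedd
Stack-based adjacent duplicate removal:
  Read 'c': push. Stack: c
  Read 'c': matches stack top 'c' => pop. Stack: (empty)
  Read 'd': push. Stack: d
  Read 'a': push. Stack: da
  Read 'c': push. Stack: dac
  Read 'e': push. Stack: dace
  Read 'b': push. Stack: daceb
  Read 'e': push. Stack: dacebe
  Read 'c': push. Stack: dacebec
  Read 'e': push. Stack: dacebece
  Read 'd': push. Stack: dacebeced
  Read 'd': matches stack top 'd' => pop. Stack: dacebece
Final stack: "dacebece" (length 8)

8


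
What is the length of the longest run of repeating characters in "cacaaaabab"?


Input: "cacaaaabab"
Scanning for longest run:
  Position 1 ('a'): new char, reset run to 1
  Position 2 ('c'): new char, reset run to 1
  Position 3 ('a'): new char, reset run to 1
  Position 4 ('a'): continues run of 'a', length=2
  Position 5 ('a'): continues run of 'a', length=3
  Position 6 ('a'): continues run of 'a', length=4
  Position 7 ('b'): new char, reset run to 1
  Position 8 ('a'): new char, reset run to 1
  Position 9 ('b'): new char, reset run to 1
Longest run: 'a' with length 4

4


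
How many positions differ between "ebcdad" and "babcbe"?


Comparing "ebcdad" and "babcbe" position by position:
  Position 0: 'e' vs 'b' => DIFFER
  Position 1: 'b' vs 'a' => DIFFER
  Position 2: 'c' vs 'b' => DIFFER
  Position 3: 'd' vs 'c' => DIFFER
  Position 4: 'a' vs 'b' => DIFFER
  Position 5: 'd' vs 'e' => DIFFER
Positions that differ: 6

6


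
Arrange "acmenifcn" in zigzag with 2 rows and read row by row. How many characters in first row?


Zigzag "acmenifcn" into 2 rows:
Placing characters:
  'a' => row 0
  'c' => row 1
  'm' => row 0
  'e' => row 1
  'n' => row 0
  'i' => row 1
  'f' => row 0
  'c' => row 1
  'n' => row 0
Rows:
  Row 0: "amnfn"
  Row 1: "ceic"
First row length: 5

5


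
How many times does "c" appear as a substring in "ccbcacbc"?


Searching for "c" in "ccbcacbc"
Scanning each position:
  Position 0: "c" => MATCH
  Position 1: "c" => MATCH
  Position 2: "b" => no
  Position 3: "c" => MATCH
  Position 4: "a" => no
  Position 5: "c" => MATCH
  Position 6: "b" => no
  Position 7: "c" => MATCH
Total occurrences: 5

5


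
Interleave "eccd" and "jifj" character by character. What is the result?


Interleaving "eccd" and "jifj":
  Position 0: 'e' from first, 'j' from second => "ej"
  Position 1: 'c' from first, 'i' from second => "ci"
  Position 2: 'c' from first, 'f' from second => "cf"
  Position 3: 'd' from first, 'j' from second => "dj"
Result: ejcicfdj

ejcicfdj


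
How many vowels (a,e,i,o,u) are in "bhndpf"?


Input: bhndpf
Checking each character:
  'b' at position 0: consonant
  'h' at position 1: consonant
  'n' at position 2: consonant
  'd' at position 3: consonant
  'p' at position 4: consonant
  'f' at position 5: consonant
Total vowels: 0

0


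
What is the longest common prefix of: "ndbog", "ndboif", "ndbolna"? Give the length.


Words: ndbog, ndboif, ndbolna
  Position 0: all 'n' => match
  Position 1: all 'd' => match
  Position 2: all 'b' => match
  Position 3: all 'o' => match
  Position 4: ('g', 'i', 'l') => mismatch, stop
LCP = "ndbo" (length 4)

4


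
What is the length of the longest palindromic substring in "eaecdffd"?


Input: "eaecdffd"
Checking substrings for palindromes:
  [4:8] "dffd" (len 4) => palindrome
  [0:3] "eae" (len 3) => palindrome
  [5:7] "ff" (len 2) => palindrome
Longest palindromic substring: "dffd" with length 4

4


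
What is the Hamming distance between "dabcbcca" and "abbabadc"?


Comparing "dabcbcca" and "abbabadc" position by position:
  Position 0: 'd' vs 'a' => differ
  Position 1: 'a' vs 'b' => differ
  Position 2: 'b' vs 'b' => same
  Position 3: 'c' vs 'a' => differ
  Position 4: 'b' vs 'b' => same
  Position 5: 'c' vs 'a' => differ
  Position 6: 'c' vs 'd' => differ
  Position 7: 'a' vs 'c' => differ
Total differences (Hamming distance): 6

6


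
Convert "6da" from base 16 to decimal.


Input: "6da" in base 16
Positional expansion:
  Digit '6' (value 6) x 16^2 = 1536
  Digit 'd' (value 13) x 16^1 = 208
  Digit 'a' (value 10) x 16^0 = 10
Sum = 1754

1754


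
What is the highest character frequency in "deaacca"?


Input: deaacca
Character counts:
  'a': 3
  'c': 2
  'd': 1
  'e': 1
Maximum frequency: 3

3


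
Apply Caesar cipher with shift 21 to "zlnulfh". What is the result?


Caesar cipher: shift "zlnulfh" by 21
  'z' (pos 25) + 21 = pos 20 = 'u'
  'l' (pos 11) + 21 = pos 6 = 'g'
  'n' (pos 13) + 21 = pos 8 = 'i'
  'u' (pos 20) + 21 = pos 15 = 'p'
  'l' (pos 11) + 21 = pos 6 = 'g'
  'f' (pos 5) + 21 = pos 0 = 'a'
  'h' (pos 7) + 21 = pos 2 = 'c'
Result: ugipgac

ugipgac


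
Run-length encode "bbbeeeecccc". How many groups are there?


Input: bbbeeeecccc
Scanning for consecutive runs:
  Group 1: 'b' x 3 (positions 0-2)
  Group 2: 'e' x 4 (positions 3-6)
  Group 3: 'c' x 4 (positions 7-10)
Total groups: 3

3


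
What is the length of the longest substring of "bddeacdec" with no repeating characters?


Input: "bddeacdec"
Sliding window (track last position of each char):
  Position 0 ('b'): window [0,0] length 1 -- new best
  Position 1 ('d'): window [0,1] length 2 -- new best
  Position 2 ('d'): repeat (last at 1), move window start to 2
  Position 2 ('d'): window [2,2] length 1
  Position 3 ('e'): window [2,3] length 2
  Position 4 ('a'): window [2,4] length 3 -- new best
  Position 5 ('c'): window [2,5] length 4 -- new best
  Position 6 ('d'): repeat (last at 2), move window start to 3
  Position 6 ('d'): window [3,6] length 4
  Position 7 ('e'): repeat (last at 3), move window start to 4
  Position 7 ('e'): window [4,7] length 4
  Position 8 ('c'): repeat (last at 5), move window start to 6
  Position 8 ('c'): window [6,8] length 3
Longest substring with no repeats: "deac" with length 4

4


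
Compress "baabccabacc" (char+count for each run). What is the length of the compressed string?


Input: baabccabacc
Runs:
  'b' x 1 => "b1"
  'a' x 2 => "a2"
  'b' x 1 => "b1"
  'c' x 2 => "c2"
  'a' x 1 => "a1"
  'b' x 1 => "b1"
  'a' x 1 => "a1"
  'c' x 2 => "c2"
Compressed: "b1a2b1c2a1b1a1c2"
Compressed length: 16

16


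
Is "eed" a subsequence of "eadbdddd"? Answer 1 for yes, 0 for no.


Check if "eed" is a subsequence of "eadbdddd"
Greedy scan:
  Position 0 ('e'): matches sub[0] = 'e'
  Position 1 ('a'): no match needed
  Position 2 ('d'): no match needed
  Position 3 ('b'): no match needed
  Position 4 ('d'): no match needed
  Position 5 ('d'): no match needed
  Position 6 ('d'): no match needed
  Position 7 ('d'): no match needed
Only matched 1/3 characters => not a subsequence

0


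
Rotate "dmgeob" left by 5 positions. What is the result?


Input: "dmgeob", rotate left by 5
First 5 characters: "dmgeo"
Remaining characters: "b"
Concatenate remaining + first: "b" + "dmgeo" = "bdmgeo"

bdmgeo


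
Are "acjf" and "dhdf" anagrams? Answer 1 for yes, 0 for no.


Strings: "acjf", "dhdf"
Sorted first:  acfj
Sorted second: ddfh
Differ at position 0: 'a' vs 'd' => not anagrams

0


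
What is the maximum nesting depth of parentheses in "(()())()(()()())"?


Input: "(()())()(()()())"
Tracking depth:
  Position 0 '(': depth becomes 1
  Position 1 '(': depth becomes 2
  Position 2 ')': depth becomes 1
  Position 3 '(': depth becomes 2
  Position 4 ')': depth becomes 1
  Position 5 ')': depth becomes 0
  Position 6 '(': depth becomes 1
  Position 7 ')': depth becomes 0
  Position 8 '(': depth becomes 1
  Position 9 '(': depth becomes 2
  Position 10 ')': depth becomes 1
  Position 11 '(': depth becomes 2
  Position 12 ')': depth becomes 1
  Position 13 '(': depth becomes 2
  Position 14 ')': depth becomes 1
  Position 15 ')': depth becomes 0
Maximum depth reached: 2

2


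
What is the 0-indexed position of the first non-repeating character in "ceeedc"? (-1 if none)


Input: ceeedc
Character frequencies:
  'c': 2
  'd': 1
  'e': 3
Scanning left to right for freq == 1:
  Position 0 ('c'): freq=2, skip
  Position 1 ('e'): freq=3, skip
  Position 2 ('e'): freq=3, skip
  Position 3 ('e'): freq=3, skip
  Position 4 ('d'): unique! => answer = 4

4


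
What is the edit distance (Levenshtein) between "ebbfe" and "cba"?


Computing edit distance: "ebbfe" -> "cba"
DP table:
           c    b    a
      0    1    2    3
  e   1    1    2    3
  b   2    2    1    2
  b   3    3    2    2
  f   4    4    3    3
  e   5    5    4    4
Edit distance = dp[5][3] = 4

4


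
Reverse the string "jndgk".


Input: jndgk
Reading characters right to left:
  Position 4: 'k'
  Position 3: 'g'
  Position 2: 'd'
  Position 1: 'n'
  Position 0: 'j'
Reversed: kgdnj

kgdnj


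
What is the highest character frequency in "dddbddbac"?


Input: dddbddbac
Character counts:
  'a': 1
  'b': 2
  'c': 1
  'd': 5
Maximum frequency: 5

5


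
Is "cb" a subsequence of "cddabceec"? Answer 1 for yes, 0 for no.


Check if "cb" is a subsequence of "cddabceec"
Greedy scan:
  Position 0 ('c'): matches sub[0] = 'c'
  Position 1 ('d'): no match needed
  Position 2 ('d'): no match needed
  Position 3 ('a'): no match needed
  Position 4 ('b'): matches sub[1] = 'b'
  Position 5 ('c'): no match needed
  Position 6 ('e'): no match needed
  Position 7 ('e'): no match needed
  Position 8 ('c'): no match needed
All 2 characters matched => is a subsequence

1


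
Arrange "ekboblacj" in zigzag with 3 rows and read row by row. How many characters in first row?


Zigzag "ekboblacj" into 3 rows:
Placing characters:
  'e' => row 0
  'k' => row 1
  'b' => row 2
  'o' => row 1
  'b' => row 0
  'l' => row 1
  'a' => row 2
  'c' => row 1
  'j' => row 0
Rows:
  Row 0: "ebj"
  Row 1: "kolc"
  Row 2: "ba"
First row length: 3

3


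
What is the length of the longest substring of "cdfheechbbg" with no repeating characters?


Input: "cdfheechbbg"
Sliding window (track last position of each char):
  Position 0 ('c'): window [0,0] length 1 -- new best
  Position 1 ('d'): window [0,1] length 2 -- new best
  Position 2 ('f'): window [0,2] length 3 -- new best
  Position 3 ('h'): window [0,3] length 4 -- new best
  Position 4 ('e'): window [0,4] length 5 -- new best
  Position 5 ('e'): repeat (last at 4), move window start to 5
  Position 5 ('e'): window [5,5] length 1
  Position 6 ('c'): window [5,6] length 2
  Position 7 ('h'): window [5,7] length 3
  Position 8 ('b'): window [5,8] length 4
  Position 9 ('b'): repeat (last at 8), move window start to 9
  Position 9 ('b'): window [9,9] length 1
  Position 10 ('g'): window [9,10] length 2
Longest substring with no repeats: "cdfhe" with length 5

5


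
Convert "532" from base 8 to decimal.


Input: "532" in base 8
Positional expansion:
  Digit '5' (value 5) x 8^2 = 320
  Digit '3' (value 3) x 8^1 = 24
  Digit '2' (value 2) x 8^0 = 2
Sum = 346

346


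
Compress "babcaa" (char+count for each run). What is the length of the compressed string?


Input: babcaa
Runs:
  'b' x 1 => "b1"
  'a' x 1 => "a1"
  'b' x 1 => "b1"
  'c' x 1 => "c1"
  'a' x 2 => "a2"
Compressed: "b1a1b1c1a2"
Compressed length: 10

10
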